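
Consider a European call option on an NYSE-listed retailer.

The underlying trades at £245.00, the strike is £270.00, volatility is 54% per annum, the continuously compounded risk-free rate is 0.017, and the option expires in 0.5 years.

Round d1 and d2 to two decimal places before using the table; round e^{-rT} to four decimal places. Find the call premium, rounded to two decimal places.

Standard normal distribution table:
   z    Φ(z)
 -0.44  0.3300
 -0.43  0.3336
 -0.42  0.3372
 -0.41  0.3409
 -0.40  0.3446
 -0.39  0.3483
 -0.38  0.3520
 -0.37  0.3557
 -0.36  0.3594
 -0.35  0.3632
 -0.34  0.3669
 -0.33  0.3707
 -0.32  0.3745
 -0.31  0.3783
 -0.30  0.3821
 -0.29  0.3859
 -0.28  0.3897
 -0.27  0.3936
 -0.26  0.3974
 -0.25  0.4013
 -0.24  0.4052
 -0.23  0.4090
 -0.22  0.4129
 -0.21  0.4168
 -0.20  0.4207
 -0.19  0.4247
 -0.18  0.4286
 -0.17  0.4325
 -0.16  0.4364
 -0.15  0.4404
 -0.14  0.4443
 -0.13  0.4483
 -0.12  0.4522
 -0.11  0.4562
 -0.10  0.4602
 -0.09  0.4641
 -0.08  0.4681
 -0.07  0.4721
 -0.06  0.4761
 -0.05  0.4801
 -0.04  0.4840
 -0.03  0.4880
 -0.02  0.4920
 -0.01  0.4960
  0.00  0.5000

£28.31

σ√T = 0.54·√0.5 = 0.3818
d₁ = [ln(245/270) + (0.017 + 0.54²/2)·0.5] / 0.3818 = [-0.0972 + 0.0814] / 0.3818 = -0.0413 ≈ -0.04
d₂ = d₁ − σ√T = -0.0413 − 0.3818 = -0.4231 ≈ -0.42
exp(−rT) = exp(−0.017·0.5) = 0.9915
N(d₁) = N(-0.04) = 0.4840;  N(d₂) = N(-0.42) = 0.3372
C = 245·0.4840 − 270·0.9915·0.3372 = 118.5800 − 90.2701 = 28.3099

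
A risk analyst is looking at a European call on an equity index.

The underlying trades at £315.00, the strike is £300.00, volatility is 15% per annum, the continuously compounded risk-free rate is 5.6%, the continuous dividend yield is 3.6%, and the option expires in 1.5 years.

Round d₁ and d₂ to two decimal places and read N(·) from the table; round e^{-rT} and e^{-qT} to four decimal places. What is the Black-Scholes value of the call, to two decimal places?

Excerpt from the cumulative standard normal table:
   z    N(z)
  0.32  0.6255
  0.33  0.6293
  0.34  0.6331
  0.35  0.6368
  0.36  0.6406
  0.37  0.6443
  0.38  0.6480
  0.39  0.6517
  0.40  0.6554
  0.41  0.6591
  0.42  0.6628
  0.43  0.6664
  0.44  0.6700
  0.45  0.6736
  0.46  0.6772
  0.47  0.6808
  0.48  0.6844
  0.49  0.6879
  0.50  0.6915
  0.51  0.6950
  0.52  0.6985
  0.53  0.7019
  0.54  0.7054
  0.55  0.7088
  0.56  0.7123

σ√T = 0.15 × 1.2247 = 0.1837
d₁ = [ln(315/300) + (0.056 − 0.036 + 0.15²/2)·1.5] / 0.1837 = [0.0488 + 0.0469] / 0.1837 = 0.5207 ⇒ 0.52
d₂ = d₁ − σ√T = 0.5207 − 0.1837 = 0.3370 ⇒ 0.34
exp(−qT) = exp(−0.036·1.5) = 0.9474;  exp(−rT) = exp(−0.056·1.5) = 0.9194
N(d₁) = N(0.52) = 0.6985;  N(d₂) = N(0.34) = 0.6331
C = 315·0.9474·0.6985 − 300·0.9194·0.6331 = 208.4541 − 174.6216 = 33.8324

£33.83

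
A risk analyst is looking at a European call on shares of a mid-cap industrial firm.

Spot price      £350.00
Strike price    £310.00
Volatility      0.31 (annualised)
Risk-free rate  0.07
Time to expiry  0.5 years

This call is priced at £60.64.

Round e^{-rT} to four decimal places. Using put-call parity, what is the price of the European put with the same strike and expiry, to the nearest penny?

exp(−rT) = exp(−0.07·0.5) = 0.9656
Put-call parity: C − P = S − K·e^(−rT) = 350 − 310·0.9656 = 350 − 299.3360 = 50.6640
P = C − (C − P) = 60.64 − (50.6640) = 9.9760

£9.98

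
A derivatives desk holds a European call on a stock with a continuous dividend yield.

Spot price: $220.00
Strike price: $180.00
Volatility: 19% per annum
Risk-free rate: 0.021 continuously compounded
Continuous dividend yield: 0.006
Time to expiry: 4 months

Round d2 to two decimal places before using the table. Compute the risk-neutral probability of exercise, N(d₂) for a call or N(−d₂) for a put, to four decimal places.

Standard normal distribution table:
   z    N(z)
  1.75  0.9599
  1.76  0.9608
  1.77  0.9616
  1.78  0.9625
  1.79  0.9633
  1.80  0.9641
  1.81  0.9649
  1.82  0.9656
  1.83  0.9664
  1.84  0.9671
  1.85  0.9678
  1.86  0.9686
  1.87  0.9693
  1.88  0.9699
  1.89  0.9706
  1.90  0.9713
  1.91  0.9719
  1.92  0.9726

T = 0.3333;  σ√T = 0.1097
d₁ = [ln(220/180) + (0.021 − 0.006 + 0.19²/2)·0.3333] / 0.1097 = [0.2007 + 0.0110] / 0.1097 = 1.9298 which rounds to 1.93
d₂ = d₁ − σ√T = 1.9298 − 0.1097 = 1.8201 which rounds to 1.82
Pr(exercise) under Q = N(d₂) = 0.9656

0.9656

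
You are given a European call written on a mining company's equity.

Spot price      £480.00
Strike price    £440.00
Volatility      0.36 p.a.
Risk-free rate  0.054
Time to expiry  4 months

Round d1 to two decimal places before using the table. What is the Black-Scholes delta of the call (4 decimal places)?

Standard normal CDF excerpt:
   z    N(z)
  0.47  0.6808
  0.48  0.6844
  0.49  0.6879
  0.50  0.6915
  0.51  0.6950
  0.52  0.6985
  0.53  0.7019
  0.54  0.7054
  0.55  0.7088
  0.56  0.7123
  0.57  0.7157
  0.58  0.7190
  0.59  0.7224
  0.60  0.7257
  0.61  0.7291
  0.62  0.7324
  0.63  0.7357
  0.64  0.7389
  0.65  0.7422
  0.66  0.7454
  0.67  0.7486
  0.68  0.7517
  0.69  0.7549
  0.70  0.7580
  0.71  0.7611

0.7291

σ√T = 0.36 × 0.5774 = 0.2078
d₁ = [ln(480/440) + (0.054 + 0.36²/2)·0.3333] / 0.2078 = [0.0870 + 0.0396] / 0.2078 = 0.6092 ⇒ 0.61
N(d₁) = N(0.61) = 0.7291
Δ_call = N(d₁) = 0.7291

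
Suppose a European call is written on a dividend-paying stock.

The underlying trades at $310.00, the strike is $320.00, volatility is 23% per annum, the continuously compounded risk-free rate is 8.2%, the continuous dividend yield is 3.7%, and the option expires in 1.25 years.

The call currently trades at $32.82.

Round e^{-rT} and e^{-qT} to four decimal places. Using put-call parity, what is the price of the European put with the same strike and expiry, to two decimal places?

$25.66

e^(−qT) = e^(−0.037·1.25) = 0.9548;  e^(−rT) = e^(−0.082·1.25) = 0.9026
Put-call parity: C − P = S·e^(−qT) − K·e^(−rT) = 310·0.9548 − 320·0.9026 = 295.9880 − 288.8320 = 7.1560
P = C − (C − P) = 32.82 − (7.1560) = 25.6640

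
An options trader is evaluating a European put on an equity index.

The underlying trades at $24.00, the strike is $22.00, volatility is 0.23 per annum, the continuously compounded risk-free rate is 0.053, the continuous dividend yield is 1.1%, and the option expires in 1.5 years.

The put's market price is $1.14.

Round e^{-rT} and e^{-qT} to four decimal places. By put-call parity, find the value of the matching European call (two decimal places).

exp(−qT) = exp(−0.011·1.5) = 0.9836;  exp(−rT) = exp(−0.053·1.5) = 0.9236
Put-call parity: C − P = S·e^(−qT) − K·e^(−rT) = 24·0.9836 − 22·0.9236 = 23.6064 − 20.3192 = 3.2872
C = P + (C − P) = 1.14 + (3.2872) = 4.4272

$4.43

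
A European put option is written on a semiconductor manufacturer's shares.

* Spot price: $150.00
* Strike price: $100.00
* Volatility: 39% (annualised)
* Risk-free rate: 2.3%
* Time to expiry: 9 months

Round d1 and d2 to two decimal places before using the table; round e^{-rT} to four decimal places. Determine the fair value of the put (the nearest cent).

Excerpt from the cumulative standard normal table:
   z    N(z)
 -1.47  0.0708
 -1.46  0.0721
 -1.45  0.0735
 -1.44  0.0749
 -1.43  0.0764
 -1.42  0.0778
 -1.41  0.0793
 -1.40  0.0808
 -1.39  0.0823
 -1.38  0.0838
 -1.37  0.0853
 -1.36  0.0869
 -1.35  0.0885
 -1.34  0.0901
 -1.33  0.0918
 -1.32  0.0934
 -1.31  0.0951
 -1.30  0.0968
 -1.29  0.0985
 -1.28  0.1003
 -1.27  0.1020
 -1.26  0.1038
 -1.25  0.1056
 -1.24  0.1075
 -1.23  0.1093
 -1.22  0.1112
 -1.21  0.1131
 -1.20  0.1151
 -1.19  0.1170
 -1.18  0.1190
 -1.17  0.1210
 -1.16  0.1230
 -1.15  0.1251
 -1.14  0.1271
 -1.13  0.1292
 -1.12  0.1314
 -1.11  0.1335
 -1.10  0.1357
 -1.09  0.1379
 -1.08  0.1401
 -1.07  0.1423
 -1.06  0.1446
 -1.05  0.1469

$2.10

σ√T = 0.39·√0.75 = 0.3377
d₁ = [ln(150/100) + (0.023 + 0.39²/2)·0.75] / 0.3377 = [0.4055 + 0.0743] / 0.3377 = 1.4204 ⇒ 1.42
d₂ = d₁ − σ√T = 1.4204 − 0.3377 = 1.0827 ⇒ 1.08
exp(−rT) = exp(−0.023·0.75) = 0.9829
N(−d₂) = N(-1.08) = 0.1401;  N(−d₁) = N(-1.42) = 0.0778
P = 100·0.9829·0.1401 − 150·0.0778 = 13.7704 − 11.6700 = 2.1004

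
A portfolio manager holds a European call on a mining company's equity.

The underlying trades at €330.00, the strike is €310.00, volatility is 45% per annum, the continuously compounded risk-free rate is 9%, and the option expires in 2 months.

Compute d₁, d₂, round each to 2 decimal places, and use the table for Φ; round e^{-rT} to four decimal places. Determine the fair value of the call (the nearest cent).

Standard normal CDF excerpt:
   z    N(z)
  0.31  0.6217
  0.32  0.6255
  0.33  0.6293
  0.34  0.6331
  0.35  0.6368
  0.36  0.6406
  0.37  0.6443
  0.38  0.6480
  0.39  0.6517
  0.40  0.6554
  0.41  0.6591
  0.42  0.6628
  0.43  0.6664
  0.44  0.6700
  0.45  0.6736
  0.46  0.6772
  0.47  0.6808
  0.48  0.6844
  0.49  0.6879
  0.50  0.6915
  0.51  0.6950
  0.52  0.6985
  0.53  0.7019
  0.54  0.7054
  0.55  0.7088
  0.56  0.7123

€37.17

σ√T = 0.45·√0.1667 = 0.1837
d₁ = [ln(330/310) + (0.09 + 0.45²/2)·0.1667] / 0.1837 = [0.0625 + 0.0319] / 0.1837 = 0.5138 → 0.51
d₂ = d₁ − σ√T = 0.5138 − 0.1837 = 0.3301 → 0.33
exp(−rT) = exp(−0.09·0.1667) = 0.9851
C = 330·N(0.51) − 310·0.9851·N(0.33) = 330·0.6950 − 310·0.9851·0.6293 = 229.3500 − 192.1763 = 37.1737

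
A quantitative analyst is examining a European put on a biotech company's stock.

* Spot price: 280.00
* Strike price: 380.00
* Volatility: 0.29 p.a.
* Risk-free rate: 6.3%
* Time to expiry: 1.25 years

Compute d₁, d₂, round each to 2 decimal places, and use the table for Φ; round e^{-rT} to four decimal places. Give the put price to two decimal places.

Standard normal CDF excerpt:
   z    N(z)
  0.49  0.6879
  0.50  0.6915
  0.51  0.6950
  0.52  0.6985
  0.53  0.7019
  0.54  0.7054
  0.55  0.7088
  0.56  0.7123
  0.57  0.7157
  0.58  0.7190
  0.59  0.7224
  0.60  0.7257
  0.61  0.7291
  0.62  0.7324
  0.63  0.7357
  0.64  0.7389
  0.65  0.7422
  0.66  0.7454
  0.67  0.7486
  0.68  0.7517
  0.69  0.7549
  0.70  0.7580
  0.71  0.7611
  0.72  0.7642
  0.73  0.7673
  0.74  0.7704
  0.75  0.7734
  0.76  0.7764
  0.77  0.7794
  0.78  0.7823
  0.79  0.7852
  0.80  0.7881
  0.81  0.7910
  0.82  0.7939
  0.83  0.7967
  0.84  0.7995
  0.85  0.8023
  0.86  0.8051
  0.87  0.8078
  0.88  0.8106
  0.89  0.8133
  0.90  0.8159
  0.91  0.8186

σ√T = 0.29·√1.25 = 0.3242
d₁ = [ln(280/380) + (0.063 + 0.29²/2)·1.25] / 0.3242 = [-0.3054 + 0.1313] / 0.3242 = -0.5369 ≈ -0.54
d₂ = d₁ − σ√T = -0.5369 − 0.3242 = -0.8611 ≈ -0.86
e^(−rT) = e^(−0.063·1.25) = 0.9243
P = 380·0.9243·N(0.86) − 280·N(0.54) = 380·0.9243·0.8051 − 280·0.7054 = 282.7785 − 197.5120 = 85.2665

85.27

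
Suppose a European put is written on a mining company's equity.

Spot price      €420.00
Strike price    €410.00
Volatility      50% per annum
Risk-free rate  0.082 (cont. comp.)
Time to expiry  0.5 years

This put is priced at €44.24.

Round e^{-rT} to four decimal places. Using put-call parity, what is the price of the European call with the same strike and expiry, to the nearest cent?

e^(−rT) = e^(−0.082·0.5) = 0.9598
Put-call parity: C − P = S − K·e^(−rT) = 420 − 410·0.9598 = 420 − 393.5180 = 26.4820
C = P + (C − P) = 44.24 + (26.4820) = 70.7220

€70.72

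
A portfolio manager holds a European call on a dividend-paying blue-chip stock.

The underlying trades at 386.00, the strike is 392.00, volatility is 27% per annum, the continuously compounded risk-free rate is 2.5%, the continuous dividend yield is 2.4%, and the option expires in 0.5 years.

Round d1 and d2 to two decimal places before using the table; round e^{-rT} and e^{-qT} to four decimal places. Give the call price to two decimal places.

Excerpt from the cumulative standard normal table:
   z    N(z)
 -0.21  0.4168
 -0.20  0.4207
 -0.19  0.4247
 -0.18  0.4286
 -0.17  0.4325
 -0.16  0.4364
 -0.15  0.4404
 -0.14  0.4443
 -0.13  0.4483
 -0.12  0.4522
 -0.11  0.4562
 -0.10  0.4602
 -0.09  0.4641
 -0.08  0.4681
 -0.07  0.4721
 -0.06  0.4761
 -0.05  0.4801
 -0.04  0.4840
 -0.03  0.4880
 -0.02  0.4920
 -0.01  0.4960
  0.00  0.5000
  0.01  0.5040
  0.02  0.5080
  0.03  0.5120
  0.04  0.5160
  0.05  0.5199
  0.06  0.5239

T = 0.5;  σ√T = 0.1909
d₁ = [ln(386/392) + (0.025 − 0.024 + 0.27²/2)·0.5] / 0.1909 = [-0.0154 + 0.0187] / 0.1909 = 0.0173 ⇒ 0.02
d₂ = d₁ − σ√T = 0.0173 − 0.1909 = -0.1736 ⇒ -0.17
e^(−qT) = e^(−0.024·0.5) = 0.9881;  e^(−rT) = e^(−0.025·0.5) = 0.9876
C = 386·0.9881·N(0.02) − 392·0.9876·N(-0.17) = 386·0.9881·0.5080 − 392·0.9876·0.4325 = 193.7546 − 167.4377 = 26.3168

26.32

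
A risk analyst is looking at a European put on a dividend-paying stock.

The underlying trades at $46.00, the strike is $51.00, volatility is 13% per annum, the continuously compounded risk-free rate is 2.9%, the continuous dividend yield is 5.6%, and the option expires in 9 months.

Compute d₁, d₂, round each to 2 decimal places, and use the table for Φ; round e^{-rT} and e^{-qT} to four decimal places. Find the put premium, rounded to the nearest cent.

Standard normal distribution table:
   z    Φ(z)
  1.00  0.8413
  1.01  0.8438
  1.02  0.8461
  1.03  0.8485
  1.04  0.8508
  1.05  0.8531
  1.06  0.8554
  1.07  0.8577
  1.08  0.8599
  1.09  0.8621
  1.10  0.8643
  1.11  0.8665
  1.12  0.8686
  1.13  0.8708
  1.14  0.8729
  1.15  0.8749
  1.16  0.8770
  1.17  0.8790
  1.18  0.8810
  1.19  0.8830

T = 0.75;  σ√T = 0.1126
d₁ = [ln(46/51) + (0.029 − 0.056 + ½·0.13²)·0.75] / (σ√T) = (-0.1032 − 0.0139) / 0.1126 = -1.0401 ≈ -1.04
d₂ = -1.0401 − 0.1126 = -1.1527 ≈ -1.15
exp(−qT) = exp(−0.056·0.75) = 0.9589;  exp(−rT) = exp(−0.029·0.75) = 0.9785
N(−d₂) = N(1.15) = 0.8749;  N(−d₁) = N(1.04) = 0.8508
P = 51·0.9785·0.8749 − 46·0.9589·0.8508 = 43.6606 − 37.5283 = 6.1323

$6.13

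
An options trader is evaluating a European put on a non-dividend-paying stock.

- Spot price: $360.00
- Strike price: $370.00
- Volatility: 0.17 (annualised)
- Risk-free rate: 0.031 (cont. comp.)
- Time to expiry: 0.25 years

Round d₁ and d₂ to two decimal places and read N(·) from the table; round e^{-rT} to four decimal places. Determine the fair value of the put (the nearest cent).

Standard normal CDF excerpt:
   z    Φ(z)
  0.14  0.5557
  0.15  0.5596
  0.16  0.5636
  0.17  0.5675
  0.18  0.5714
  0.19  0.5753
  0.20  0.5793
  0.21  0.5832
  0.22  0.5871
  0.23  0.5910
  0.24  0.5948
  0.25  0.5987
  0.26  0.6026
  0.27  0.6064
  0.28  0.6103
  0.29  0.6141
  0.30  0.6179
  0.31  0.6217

σ√T = 0.17·√0.25 = 0.0850
d₁ = [ln(360/370) + (0.031 + 0.17²/2)·0.25] / 0.0850 = [-0.0274 + 0.0114] / 0.0850 = -0.1887 ≈ -0.19
d₂ = d₁ − σ√T = -0.1887 − 0.0850 = -0.2737 ≈ -0.27
exp(−rT) = exp(−0.031·0.25) = 0.9923
N(−d₂) = N(0.27) = 0.6064;  N(−d₁) = N(0.19) = 0.5753
P = 370·0.9923·0.6064 − 360·0.5753 = 222.6404 − 207.1080 = 15.5324

$15.53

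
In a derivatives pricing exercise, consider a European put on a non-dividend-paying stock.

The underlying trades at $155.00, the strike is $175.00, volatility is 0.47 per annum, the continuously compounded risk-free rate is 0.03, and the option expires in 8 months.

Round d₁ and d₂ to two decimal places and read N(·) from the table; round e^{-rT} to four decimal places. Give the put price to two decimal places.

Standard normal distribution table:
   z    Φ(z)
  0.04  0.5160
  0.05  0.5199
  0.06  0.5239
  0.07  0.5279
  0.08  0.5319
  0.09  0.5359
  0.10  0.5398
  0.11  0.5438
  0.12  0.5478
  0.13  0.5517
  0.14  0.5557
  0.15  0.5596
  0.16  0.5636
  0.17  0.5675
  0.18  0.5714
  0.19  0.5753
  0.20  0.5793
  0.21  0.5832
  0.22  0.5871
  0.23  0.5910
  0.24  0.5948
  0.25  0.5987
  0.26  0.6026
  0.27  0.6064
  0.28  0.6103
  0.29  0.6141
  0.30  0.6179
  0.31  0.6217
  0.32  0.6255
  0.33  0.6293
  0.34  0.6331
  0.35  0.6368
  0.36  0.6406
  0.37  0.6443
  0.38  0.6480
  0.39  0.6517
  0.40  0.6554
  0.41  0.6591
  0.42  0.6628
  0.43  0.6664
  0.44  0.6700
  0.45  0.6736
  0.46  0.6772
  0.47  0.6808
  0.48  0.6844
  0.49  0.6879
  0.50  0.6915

T = 0.6667;  σ√T = 0.3838
d₁ = [ln(155/175) + (0.03 + 0.47²/2)·0.6667] / 0.3838 = [-0.1214 + 0.0936] / 0.3838 = -0.0723 → -0.07
d₂ = d₁ − σ√T = -0.0723 − 0.3838 = -0.4560 → -0.46
e^(−rT) = e^(−0.03·0.6667) = 0.9802
P = 175·0.9802·N(0.46) − 155·N(0.07) = 175·0.9802·0.6772 − 155·0.5279 = 116.1635 − 81.8245 = 34.3390

$34.34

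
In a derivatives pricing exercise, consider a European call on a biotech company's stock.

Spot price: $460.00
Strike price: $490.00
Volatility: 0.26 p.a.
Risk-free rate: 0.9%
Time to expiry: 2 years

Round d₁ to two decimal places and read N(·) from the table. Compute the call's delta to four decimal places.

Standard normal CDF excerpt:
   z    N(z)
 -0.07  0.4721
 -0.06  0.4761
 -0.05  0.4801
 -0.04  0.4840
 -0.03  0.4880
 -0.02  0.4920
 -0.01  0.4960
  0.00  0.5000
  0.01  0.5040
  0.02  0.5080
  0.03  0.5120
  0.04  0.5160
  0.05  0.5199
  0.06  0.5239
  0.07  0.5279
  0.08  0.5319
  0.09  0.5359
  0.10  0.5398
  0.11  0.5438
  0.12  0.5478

0.5239

σ√T = 0.26 × 1.4142 = 0.3677
d₁ = [ln(460/490) + (0.009 + ½·0.26²)·2] / (σ√T) = (-0.0632 + 0.0856) / 0.3677 = 0.0610 ⇒ 0.06
N(d₁) = N(0.06) = 0.5239
Δ_call = N(d₁) = 0.5239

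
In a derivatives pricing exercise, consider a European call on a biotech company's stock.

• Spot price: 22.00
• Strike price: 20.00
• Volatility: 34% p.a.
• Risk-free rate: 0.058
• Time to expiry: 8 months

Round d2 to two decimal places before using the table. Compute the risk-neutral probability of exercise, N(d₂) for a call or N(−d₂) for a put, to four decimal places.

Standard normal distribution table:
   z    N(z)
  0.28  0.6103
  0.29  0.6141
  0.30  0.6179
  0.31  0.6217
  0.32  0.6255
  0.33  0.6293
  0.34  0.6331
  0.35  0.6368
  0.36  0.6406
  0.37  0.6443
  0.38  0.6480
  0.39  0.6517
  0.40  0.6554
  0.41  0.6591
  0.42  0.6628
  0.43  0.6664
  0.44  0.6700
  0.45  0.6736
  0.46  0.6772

0.6331

σ√T = 0.34 × 0.8165 = 0.2776
d₁ = [ln(22/20) + (0.058 + ½·0.34²)·0.6667] / (σ√T) = (0.0953 + 0.0772) / 0.2776 = 0.6214 ⇒ 0.62
d₂ = 0.6214 − 0.2776 = 0.3438 ⇒ 0.34
Risk-neutral Pr[S_T > K] = N(d₂) = N(0.34) = 0.6331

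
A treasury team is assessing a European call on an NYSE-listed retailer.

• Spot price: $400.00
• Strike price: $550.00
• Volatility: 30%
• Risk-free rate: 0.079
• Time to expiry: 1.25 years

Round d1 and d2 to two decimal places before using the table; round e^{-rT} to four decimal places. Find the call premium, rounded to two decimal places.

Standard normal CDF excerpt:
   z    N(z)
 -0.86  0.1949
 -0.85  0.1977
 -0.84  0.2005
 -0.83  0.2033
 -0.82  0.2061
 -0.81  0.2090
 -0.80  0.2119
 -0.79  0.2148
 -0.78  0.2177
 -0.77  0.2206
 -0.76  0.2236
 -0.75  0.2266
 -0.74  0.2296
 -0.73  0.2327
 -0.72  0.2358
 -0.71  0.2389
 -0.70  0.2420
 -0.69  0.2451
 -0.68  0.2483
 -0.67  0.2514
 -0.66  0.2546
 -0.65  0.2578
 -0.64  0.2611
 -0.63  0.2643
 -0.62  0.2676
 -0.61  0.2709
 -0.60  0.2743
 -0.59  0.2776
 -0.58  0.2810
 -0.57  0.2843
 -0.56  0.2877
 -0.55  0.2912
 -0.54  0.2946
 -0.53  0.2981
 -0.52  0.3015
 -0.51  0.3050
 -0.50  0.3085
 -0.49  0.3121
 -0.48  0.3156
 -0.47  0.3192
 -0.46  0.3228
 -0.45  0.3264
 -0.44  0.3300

σ√T = 0.3·√1.25 = 0.3354
d₁ = [ln(400/550) + (0.079 + ½·0.3²)·1.25] / (σ√T) = (-0.3185 + 0.1550) / 0.3354 = -0.4873 → -0.49
d₂ = -0.4873 − 0.3354 = -0.8227 → -0.82
e^(−rT) = e^(−0.079·1.25) = 0.9060
C = 400·N(-0.49) − 550·0.9060·N(-0.82) = 400·0.3121 − 550·0.9060·0.2061 = 124.8400 − 102.6996 = 22.1404

$22.14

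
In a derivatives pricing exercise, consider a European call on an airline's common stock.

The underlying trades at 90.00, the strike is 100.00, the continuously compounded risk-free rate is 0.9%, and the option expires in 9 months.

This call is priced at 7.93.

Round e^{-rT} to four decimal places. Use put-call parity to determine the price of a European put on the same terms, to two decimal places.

17.26

e^(−rT) = e^(−0.009·0.75) = 0.9933
Put-call parity: C − P = S − K·e^(−rT) = 90 − 100·0.9933 = 90 − 99.3300 = -9.3300
P = C − (C − P) = 7.93 − (-9.3300) = 17.2600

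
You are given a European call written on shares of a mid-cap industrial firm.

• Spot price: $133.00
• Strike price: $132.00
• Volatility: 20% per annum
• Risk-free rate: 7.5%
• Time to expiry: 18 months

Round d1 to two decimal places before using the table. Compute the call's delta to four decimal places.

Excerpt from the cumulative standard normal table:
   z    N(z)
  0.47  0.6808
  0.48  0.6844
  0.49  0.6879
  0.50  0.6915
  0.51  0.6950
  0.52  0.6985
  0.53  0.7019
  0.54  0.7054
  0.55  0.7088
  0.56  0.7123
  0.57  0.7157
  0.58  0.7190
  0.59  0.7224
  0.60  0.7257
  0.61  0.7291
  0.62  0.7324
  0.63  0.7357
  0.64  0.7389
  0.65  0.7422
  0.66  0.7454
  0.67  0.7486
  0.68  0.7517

σ√T = 0.2 × 1.2247 = 0.2449
d₁ = [ln(133/132) + (0.075 + ½·0.2²)·1.5] / (σ√T) = (0.0075 + 0.1425) / 0.2449 = 0.6126 ⇒ 0.61
N(d₁) = N(0.61) = 0.7291
Δ_call = N(d₁) = 0.7291

0.7291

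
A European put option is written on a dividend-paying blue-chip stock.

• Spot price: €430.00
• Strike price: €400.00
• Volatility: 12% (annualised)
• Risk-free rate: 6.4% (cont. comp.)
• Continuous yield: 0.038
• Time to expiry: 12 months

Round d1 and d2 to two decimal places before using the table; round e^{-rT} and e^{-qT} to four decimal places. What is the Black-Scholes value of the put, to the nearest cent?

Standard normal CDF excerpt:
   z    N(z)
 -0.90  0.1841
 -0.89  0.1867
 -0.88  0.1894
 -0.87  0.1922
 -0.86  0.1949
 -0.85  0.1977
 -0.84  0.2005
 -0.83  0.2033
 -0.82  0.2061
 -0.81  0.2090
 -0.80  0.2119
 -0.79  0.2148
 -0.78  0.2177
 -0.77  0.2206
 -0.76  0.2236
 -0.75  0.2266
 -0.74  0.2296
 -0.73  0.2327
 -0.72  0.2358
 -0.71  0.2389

T = 1;  σ√T = 0.1200
d₁ = [ln(430/400) + (0.064 − 0.038 + 0.12²/2)·1] / 0.1200 = [0.0723 + 0.0332] / 0.1200 = 0.8793 → 0.88
d₂ = d₁ − σ√T = 0.8793 − 0.1200 = 0.7593 → 0.76
exp(−qT) = exp(−0.038·1) = 0.9627;  exp(−rT) = exp(−0.064·1) = 0.9380
P = 400·0.9380·N(-0.76) − 430·0.9627·N(-0.88) = 400·0.9380·0.2236 − 430·0.9627·0.1894 = 83.8947 − 78.4042 = 5.4905

€5.49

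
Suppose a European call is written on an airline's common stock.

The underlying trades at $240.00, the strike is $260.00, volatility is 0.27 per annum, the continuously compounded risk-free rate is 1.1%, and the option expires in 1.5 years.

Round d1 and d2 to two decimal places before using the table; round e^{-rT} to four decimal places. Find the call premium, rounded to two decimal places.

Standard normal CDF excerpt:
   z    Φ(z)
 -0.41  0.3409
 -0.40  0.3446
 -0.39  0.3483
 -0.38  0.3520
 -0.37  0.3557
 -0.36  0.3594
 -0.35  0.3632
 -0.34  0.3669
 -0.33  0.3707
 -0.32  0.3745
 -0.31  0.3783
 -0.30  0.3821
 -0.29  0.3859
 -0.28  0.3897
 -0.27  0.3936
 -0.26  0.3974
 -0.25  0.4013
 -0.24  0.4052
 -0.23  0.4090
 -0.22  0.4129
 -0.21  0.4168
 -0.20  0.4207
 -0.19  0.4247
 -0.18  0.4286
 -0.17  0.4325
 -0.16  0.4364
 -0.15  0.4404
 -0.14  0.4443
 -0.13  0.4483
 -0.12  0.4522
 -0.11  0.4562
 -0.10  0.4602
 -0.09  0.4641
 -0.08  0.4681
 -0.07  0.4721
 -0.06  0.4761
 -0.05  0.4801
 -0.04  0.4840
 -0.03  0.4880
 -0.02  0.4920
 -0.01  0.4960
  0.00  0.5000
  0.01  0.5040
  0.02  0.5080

$25.21

σ√T = 0.27 × 1.2247 = 0.3307
d₁ = [ln(240/260) + (0.011 + 0.27²/2)·1.5] / 0.3307 = [-0.0800 + 0.0712] / 0.3307 = -0.0268 which rounds to -0.03
d₂ = d₁ − σ√T = -0.0268 − 0.3307 = -0.3575 which rounds to -0.36
e^(−rT) = e^(−0.011·1.5) = 0.9836
N(d₁) = N(-0.03) = 0.4880;  N(d₂) = N(-0.36) = 0.3594
C = 240·0.4880 − 260·0.9836·0.3594 = 117.1200 − 91.9115 = 25.2085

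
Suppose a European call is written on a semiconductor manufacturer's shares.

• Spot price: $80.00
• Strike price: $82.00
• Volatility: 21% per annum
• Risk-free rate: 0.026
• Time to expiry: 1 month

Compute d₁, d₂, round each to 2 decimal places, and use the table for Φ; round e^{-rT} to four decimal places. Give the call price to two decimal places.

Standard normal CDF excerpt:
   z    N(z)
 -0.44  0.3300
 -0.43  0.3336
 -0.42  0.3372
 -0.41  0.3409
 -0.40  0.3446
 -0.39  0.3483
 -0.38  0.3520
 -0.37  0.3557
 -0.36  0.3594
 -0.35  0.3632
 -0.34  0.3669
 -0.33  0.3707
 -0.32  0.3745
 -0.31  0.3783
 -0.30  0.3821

T = 0.08333;  σ√T = 0.0606
ln(S/K) + (r + σ²/2)T = ln(80/82) + (0.026 + 0.21²/2)·0.08333 = -0.0247 + 0.0040 = -0.0207
d₁ = -0.0207 / 0.0606 = -0.3413 which rounds to -0.34
d₂ = d₁ − σ√T = -0.3413 − 0.0606 = -0.4019 which rounds to -0.40
e^(−rT) = e^(−0.026·0.08333) = 0.9978
C = 80·N(-0.34) − 82·0.9978·N(-0.40) = 80·0.3669 − 82·0.9978·0.3446 = 29.3520 − 28.1950 = 1.1570

$1.16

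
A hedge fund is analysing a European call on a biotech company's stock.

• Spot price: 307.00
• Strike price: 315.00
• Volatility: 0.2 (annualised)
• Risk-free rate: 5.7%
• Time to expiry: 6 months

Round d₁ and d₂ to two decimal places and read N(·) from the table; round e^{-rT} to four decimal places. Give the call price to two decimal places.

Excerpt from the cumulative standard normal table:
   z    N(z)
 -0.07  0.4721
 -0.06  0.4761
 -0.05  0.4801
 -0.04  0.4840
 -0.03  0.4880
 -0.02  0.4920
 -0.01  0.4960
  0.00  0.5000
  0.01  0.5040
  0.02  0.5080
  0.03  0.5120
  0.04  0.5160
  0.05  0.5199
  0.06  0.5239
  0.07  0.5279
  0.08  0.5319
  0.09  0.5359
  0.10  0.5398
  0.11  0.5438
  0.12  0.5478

17.54

σ√T = 0.2 × 0.7071 = 0.1414
d₁ = [ln(307/315) + (0.057 + 0.2²/2)·0.5] / 0.1414 = [-0.0257 + 0.0385] / 0.1414 = 0.0903 ≈ 0.09
d₂ = d₁ − σ√T = 0.0903 − 0.1414 = -0.0511 ≈ -0.05
e^(−rT) = e^(−0.057·0.5) = 0.9719
N(d₁) = N(0.09) = 0.5359;  N(d₂) = N(-0.05) = 0.4801
C = 307·0.5359 − 315·0.9719·0.4801 = 164.5213 − 146.9819 = 17.5394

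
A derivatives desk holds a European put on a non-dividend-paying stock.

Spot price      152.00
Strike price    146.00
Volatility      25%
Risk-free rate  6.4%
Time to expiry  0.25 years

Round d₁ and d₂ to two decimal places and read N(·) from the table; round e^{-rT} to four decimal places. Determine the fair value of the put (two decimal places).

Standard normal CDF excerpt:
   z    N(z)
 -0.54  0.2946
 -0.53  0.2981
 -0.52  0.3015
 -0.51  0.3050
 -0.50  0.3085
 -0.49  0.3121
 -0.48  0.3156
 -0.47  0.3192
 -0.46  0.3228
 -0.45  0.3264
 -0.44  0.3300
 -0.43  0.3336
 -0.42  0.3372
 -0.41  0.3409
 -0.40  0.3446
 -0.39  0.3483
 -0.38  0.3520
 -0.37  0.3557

3.68

σ√T = 0.25 × 0.5000 = 0.1250
d₁ = [ln(152/146) + (0.064 + ½·0.25²)·0.25] / (σ√T) = (0.0403 + 0.0238) / 0.1250 = 0.5127 which rounds to 0.51
d₂ = 0.5127 − 0.1250 = 0.3877 which rounds to 0.39
exp(−rT) = exp(−0.064·0.25) = 0.9841
N(−d₂) = N(-0.39) = 0.3483;  N(−d₁) = N(-0.51) = 0.3050
P = 146·0.9841·0.3483 − 152·0.3050 = 50.0433 − 46.3600 = 3.6833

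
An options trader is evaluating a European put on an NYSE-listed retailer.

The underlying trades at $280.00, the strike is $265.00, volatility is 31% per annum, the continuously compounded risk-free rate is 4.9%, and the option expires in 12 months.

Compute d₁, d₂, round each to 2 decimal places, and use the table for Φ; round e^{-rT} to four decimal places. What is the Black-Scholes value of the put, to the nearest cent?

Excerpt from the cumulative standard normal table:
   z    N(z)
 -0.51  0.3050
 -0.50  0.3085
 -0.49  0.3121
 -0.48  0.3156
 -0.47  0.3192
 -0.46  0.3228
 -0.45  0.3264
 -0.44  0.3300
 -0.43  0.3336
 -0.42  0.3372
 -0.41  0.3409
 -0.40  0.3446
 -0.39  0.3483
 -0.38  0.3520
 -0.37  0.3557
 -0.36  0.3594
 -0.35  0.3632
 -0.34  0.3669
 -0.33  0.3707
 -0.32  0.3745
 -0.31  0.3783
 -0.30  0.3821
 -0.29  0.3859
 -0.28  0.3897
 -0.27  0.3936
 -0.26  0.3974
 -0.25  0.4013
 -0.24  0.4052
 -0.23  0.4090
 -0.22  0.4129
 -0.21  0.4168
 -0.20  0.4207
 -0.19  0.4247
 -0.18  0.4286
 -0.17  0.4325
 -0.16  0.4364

T = 1;  σ√T = 0.3100
d₁ = [ln(280/265) + (0.049 + 0.31²/2)·1] / 0.3100 = [0.0551 + 0.0970] / 0.3100 = 0.4907 ⇒ 0.49
d₂ = d₁ − σ√T = 0.4907 − 0.3100 = 0.1807 ⇒ 0.18
e^(−rT) = e^(−0.049·1) = 0.9522
N(−d₂) = N(-0.18) = 0.4286;  N(−d₁) = N(-0.49) = 0.3121
P = 265·0.9522·0.4286 − 280·0.3121 = 108.1499 − 87.3880 = 20.7619

$20.76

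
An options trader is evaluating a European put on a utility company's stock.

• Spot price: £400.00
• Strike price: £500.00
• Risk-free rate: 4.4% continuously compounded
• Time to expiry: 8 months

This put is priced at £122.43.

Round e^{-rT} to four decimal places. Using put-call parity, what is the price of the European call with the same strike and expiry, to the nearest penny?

£36.88

exp(−rT) = exp(−0.044·0.6667) = 0.9711
Put-call parity: C − P = S − K·e^(−rT) = 400 − 500·0.9711 = 400 − 485.5500 = -85.5500
C = P + (C − P) = 122.43 + (-85.5500) = 36.8800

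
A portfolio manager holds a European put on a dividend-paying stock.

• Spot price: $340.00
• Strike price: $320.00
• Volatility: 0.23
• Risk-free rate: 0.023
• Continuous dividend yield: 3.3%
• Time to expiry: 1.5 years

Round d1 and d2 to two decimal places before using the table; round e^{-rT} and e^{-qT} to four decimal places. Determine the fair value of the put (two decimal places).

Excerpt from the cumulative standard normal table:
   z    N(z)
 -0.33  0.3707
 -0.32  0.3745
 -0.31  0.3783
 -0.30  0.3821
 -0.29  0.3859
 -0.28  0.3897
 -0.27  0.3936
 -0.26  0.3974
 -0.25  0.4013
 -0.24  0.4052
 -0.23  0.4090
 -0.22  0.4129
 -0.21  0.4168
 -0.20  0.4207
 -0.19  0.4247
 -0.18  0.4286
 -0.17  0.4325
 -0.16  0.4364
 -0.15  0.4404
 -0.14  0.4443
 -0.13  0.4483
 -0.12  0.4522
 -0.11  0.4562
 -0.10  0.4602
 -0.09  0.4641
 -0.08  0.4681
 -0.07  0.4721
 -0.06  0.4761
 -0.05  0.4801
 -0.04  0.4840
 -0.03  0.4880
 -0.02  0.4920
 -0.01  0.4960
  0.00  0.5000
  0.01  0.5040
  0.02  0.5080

$28.46

σ√T = 0.23 × 1.2247 = 0.2817
ln(S/K) + (r − q + σ²/2)T = ln(340/320) + (0.023 − 0.033 + 0.23²/2)·1.5 = 0.0606 + 0.0247 = 0.0853
d₁ = 0.0853 / 0.2817 = 0.3028 → 0.30
d₂ = d₁ − σ√T = 0.3028 − 0.2817 = 0.0211 → 0.02
exp(−qT) = exp(−0.033·1.5) = 0.9517;  exp(−rT) = exp(−0.023·1.5) = 0.9661
P = 320·0.9661·N(-0.02) − 340·0.9517·N(-0.30) = 320·0.9661·0.4920 − 340·0.9517·0.3821 = 152.1028 − 123.6392 = 28.4636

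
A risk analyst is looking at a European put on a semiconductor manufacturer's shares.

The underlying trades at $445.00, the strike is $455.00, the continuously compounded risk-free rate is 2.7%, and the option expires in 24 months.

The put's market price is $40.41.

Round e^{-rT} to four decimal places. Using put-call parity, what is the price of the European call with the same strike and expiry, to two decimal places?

e^(−rT) = e^(−0.027·2) = 0.9474
Put-call parity: C − P = S − K·e^(−rT) = 445 − 455·0.9474 = 445 − 431.0670 = 13.9330
C = P + (C − P) = 40.41 + (13.9330) = 54.3430

$54.34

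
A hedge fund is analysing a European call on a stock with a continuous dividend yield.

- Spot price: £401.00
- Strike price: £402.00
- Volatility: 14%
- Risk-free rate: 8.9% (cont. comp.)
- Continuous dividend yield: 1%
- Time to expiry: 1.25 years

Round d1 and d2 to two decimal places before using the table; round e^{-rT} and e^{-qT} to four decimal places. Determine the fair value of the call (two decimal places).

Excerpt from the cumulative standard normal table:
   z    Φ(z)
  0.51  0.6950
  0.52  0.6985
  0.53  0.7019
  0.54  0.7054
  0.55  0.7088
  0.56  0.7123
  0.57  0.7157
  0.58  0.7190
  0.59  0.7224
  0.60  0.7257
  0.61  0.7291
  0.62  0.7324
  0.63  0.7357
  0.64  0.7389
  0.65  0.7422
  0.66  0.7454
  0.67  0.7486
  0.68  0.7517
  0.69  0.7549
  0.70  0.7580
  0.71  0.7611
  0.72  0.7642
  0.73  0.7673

σ√T = 0.14·√1.25 = 0.1565
d₁ = [ln(401/402) + (0.089 − 0.01 + 0.14²/2)·1.25] / 0.1565 = [-0.0025 + 0.1110] / 0.1565 = 0.6932 ≈ 0.69
d₂ = d₁ − σ√T = 0.6932 − 0.1565 = 0.5367 ≈ 0.54
exp(−qT) = exp(−0.01·1.25) = 0.9876;  exp(−rT) = exp(−0.089·1.25) = 0.8947
C = 401·0.9876·N(0.69) − 402·0.8947·N(0.54) = 401·0.9876·0.7549 − 402·0.8947·0.7054 = 298.9612 − 253.7108 = 45.2504

£45.25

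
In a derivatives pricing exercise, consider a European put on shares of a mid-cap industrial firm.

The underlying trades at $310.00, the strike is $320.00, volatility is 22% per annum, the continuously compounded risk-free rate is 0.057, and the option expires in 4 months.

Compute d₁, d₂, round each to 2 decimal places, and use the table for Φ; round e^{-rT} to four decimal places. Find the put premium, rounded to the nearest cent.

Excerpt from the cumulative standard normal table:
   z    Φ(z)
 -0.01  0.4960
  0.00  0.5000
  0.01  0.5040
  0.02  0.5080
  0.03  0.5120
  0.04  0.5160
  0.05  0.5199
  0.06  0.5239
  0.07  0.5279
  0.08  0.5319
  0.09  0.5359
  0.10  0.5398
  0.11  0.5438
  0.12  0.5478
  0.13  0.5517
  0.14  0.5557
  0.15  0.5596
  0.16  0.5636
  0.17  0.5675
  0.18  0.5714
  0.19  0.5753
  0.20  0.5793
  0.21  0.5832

$17.00

σ√T = 0.22·√0.3333 = 0.1270
d₁ = [ln(310/320) + (0.057 + ½·0.22²)·0.3333] / (σ√T) = (-0.0317 + 0.0271) / 0.1270 = -0.0369 → -0.04
d₂ = -0.0369 − 0.1270 = -0.1639 → -0.16
exp(−rT) = exp(−0.057·0.3333) = 0.9812
N(−d₂) = N(0.16) = 0.5636;  N(−d₁) = N(0.04) = 0.5160
P = 320·0.9812·0.5636 − 310·0.5160 = 176.9614 − 159.9600 = 17.0014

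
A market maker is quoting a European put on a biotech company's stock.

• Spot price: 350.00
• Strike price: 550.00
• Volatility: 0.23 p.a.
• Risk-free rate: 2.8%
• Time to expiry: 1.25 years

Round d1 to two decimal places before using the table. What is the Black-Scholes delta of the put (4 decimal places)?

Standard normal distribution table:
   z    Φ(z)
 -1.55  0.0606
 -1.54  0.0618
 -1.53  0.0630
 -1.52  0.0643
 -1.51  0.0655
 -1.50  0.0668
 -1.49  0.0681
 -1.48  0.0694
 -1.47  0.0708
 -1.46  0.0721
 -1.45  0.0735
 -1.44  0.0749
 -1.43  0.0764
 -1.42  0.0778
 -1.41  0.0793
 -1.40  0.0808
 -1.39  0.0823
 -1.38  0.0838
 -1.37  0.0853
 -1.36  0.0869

σ√T = 0.23·√1.25 = 0.2571
d₁ = [ln(350/550) + (0.028 + 0.23²/2)·1.25] / 0.2571 = [-0.4520 + 0.0681] / 0.2571 = -1.4930 ≈ -1.49
N(d₁) = N(-1.49) = 0.0681
Δ_put = N(d₁) − 1 = 0.0681 − 1 = -0.9319

-0.9319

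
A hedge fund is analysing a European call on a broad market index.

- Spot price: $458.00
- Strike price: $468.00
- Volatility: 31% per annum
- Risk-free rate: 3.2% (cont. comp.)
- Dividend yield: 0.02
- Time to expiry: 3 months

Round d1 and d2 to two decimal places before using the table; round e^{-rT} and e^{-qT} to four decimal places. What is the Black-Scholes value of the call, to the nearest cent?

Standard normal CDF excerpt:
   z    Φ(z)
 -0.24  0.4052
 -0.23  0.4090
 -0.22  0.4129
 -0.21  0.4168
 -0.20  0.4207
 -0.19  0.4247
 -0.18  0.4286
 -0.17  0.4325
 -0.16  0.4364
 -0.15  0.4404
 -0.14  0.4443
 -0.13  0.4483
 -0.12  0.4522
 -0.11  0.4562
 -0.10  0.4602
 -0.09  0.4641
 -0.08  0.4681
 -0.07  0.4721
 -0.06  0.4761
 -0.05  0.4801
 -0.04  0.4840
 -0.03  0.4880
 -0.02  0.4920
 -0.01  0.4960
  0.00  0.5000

σ√T = 0.31·√0.25 = 0.1550
d₁ = [ln(458/468) + (0.032 − 0.02 + 0.31²/2)·0.25] / 0.1550 = [-0.0216 + 0.0150] / 0.1550 = -0.0425 ⇒ -0.04
d₂ = d₁ − σ√T = -0.0425 − 0.1550 = -0.1975 ⇒ -0.20
e^(−qT) = e^(−0.02·0.25) = 0.9950;  e^(−rT) = e^(−0.032·0.25) = 0.9920
C = 458·0.9950·N(-0.04) − 468·0.9920·N(-0.20) = 458·0.9950·0.4840 − 468·0.9920·0.4207 = 220.5636 − 195.3125 = 25.2511

$25.25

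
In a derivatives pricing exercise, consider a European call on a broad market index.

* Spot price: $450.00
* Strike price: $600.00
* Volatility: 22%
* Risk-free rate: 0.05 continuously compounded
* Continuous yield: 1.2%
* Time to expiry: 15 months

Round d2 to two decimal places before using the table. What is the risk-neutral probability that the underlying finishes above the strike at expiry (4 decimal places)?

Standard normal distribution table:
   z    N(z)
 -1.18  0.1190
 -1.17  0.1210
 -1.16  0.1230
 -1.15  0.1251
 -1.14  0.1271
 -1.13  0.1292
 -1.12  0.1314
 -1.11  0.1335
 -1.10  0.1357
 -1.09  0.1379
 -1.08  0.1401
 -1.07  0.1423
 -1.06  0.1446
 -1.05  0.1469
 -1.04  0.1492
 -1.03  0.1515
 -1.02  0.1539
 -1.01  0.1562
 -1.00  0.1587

0.1357

T = 1.25;  σ√T = 0.2460
d₁ = [ln(450/600) + (0.05 − 0.012 + ½·0.22²)·1.25] / (σ√T) = (-0.2877 + 0.0778) / 0.2460 = -0.8535 ≈ -0.85
d₂ = -0.8535 − 0.2460 = -1.0995 ≈ -1.10
Risk-neutral Pr[S_T > K] = N(d₂) = N(-1.10) = 0.1357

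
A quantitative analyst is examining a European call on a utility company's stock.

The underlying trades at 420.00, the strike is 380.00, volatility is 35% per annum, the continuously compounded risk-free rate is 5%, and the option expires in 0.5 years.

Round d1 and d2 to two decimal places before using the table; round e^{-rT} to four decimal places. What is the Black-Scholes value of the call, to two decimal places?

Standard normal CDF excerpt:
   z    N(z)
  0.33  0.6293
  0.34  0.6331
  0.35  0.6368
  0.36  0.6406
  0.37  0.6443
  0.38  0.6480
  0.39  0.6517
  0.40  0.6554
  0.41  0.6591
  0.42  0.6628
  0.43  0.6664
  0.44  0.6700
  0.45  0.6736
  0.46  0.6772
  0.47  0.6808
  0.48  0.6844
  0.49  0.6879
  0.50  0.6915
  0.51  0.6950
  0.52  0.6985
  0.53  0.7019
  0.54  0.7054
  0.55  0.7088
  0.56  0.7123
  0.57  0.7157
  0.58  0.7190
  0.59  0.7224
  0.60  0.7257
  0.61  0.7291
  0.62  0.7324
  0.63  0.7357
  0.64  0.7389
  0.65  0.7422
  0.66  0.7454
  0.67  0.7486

68.84

σ√T = 0.35·√0.5 = 0.2475
d₁ = [ln(420/380) + (0.05 + 0.35²/2)·0.5] / 0.2475 = [0.1001 + 0.0556] / 0.2475 = 0.6292 → 0.63
d₂ = d₁ − σ√T = 0.6292 − 0.2475 = 0.3817 → 0.38
e^(−rT) = e^(−0.05·0.5) = 0.9753
C = 420·N(0.63) − 380·0.9753·N(0.38) = 420·0.7357 − 380·0.9753·0.6480 = 308.9940 − 240.1579 = 68.8361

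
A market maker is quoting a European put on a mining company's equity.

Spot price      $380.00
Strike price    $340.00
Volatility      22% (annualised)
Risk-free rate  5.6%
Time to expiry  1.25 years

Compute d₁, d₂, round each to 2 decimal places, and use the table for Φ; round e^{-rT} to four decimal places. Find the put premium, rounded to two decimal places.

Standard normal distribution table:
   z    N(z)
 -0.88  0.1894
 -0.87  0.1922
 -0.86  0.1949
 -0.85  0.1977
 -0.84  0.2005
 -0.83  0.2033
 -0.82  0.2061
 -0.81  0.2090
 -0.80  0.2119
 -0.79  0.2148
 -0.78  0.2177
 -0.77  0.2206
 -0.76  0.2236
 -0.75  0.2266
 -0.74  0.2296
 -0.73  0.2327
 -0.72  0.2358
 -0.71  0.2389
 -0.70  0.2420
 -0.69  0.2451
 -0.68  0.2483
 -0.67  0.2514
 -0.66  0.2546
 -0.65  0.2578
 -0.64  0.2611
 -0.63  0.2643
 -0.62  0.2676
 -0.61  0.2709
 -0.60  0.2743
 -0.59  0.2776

$11.82

T = 1.25;  σ√T = 0.2460
d₁ = [ln(380/340) + (0.056 + 0.22²/2)·1.25] / 0.2460 = [0.1112 + 0.1002] / 0.2460 = 0.8598 → 0.86
d₂ = d₁ − σ√T = 0.8598 − 0.2460 = 0.6138 → 0.61
exp(−rT) = exp(−0.056·1.25) = 0.9324
N(−d₂) = N(-0.61) = 0.2709;  N(−d₁) = N(-0.86) = 0.1949
P = 340·0.9324·0.2709 − 380·0.1949 = 85.8796 − 74.0620 = 11.8176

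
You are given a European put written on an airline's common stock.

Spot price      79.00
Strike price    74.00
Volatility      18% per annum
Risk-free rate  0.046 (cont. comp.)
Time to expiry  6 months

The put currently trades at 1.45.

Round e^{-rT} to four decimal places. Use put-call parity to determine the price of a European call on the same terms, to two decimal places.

exp(−rT) = exp(−0.046·0.5) = 0.9773
Put-call parity: C − P = S − K·e^(−rT) = 79 − 74·0.9773 = 79 − 72.3202 = 6.6798
C = P + (C − P) = 1.45 + (6.6798) = 8.1298

8.13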